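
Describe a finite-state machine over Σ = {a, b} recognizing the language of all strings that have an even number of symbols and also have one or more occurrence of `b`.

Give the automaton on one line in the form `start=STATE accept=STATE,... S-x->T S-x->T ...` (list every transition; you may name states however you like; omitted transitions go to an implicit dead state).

Handle the two conditions separately and then intersect. One (2 states) tracks the input length modulo 2; the other (3 states) tracks the count of `b`s, saturating at 2. Each combined state is a pair, one component from each; accept when both components accept. Equivalent product states are then merged.
With 4 states:
        a   b  
>  q0   q1  q2 
   q1   q0  q3 
   q2   q3  q3 
 * q3   q2  q2 
(> = start, * = accepting)

start=q0 accept=q3 q0-a->q1 q0-b->q2 q1-a->q0 q1-b->q3 q2-a->q3 q2-b->q3 q3-a->q2 q3-b->q2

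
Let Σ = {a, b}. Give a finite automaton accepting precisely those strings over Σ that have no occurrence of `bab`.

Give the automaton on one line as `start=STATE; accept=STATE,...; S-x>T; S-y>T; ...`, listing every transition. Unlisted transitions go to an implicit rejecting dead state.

Track partial matches of the forbidden pattern `bab`. State S3 is a dead state reached once `bab` has occurred; every other state accepts. S0 means no part of `bab` is currently matched.
A 4-state machine:
        a   b  
>* S0   S0  S1 
 * S1   S2  S1 
 * S2   S0  S3 
   S3   S3  S3 
(> = start, * = accepting)

start=S0; accept=S0,S1,S2; S0-a>S0; S0-b>S1; S1-a>S2; S1-b>S1; S2-a>S0; S2-b>S3; S3-a>S3; S3-b>S3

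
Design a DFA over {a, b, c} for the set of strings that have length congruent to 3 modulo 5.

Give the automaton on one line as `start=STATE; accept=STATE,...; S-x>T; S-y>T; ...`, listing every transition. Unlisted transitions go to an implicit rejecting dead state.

start=s0; accept=s3; s0-a>s1; s0-b>s1; s0-c>s1; s1-a>s2; s1-b>s2; s1-c>s2; s2-a>s3; s2-b>s3; s2-c>s3; s3-a>s4; s3-b>s4; s3-c>s4; s4-a>s0; s4-b>s0; s4-c>s0

Count input length modulo 5: every symbol advances one step around the cycle s0 → s1 → s2 → s3 → s4 → s0. Accept at s3.
5 states suffice.
        a   b   c  
>  s0   s1  s1  s1 
   s1   s2  s2  s2 
   s2   s3  s3  s3 
 * s3   s4  s4  s4 
   s4   s0  s0  s0 
(> = start, * = accepting)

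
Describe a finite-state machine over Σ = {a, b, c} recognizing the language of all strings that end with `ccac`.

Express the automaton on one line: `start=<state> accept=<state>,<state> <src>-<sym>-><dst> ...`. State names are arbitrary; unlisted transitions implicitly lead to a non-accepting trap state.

Let each state record the length of the longest suffix of the input read so far that is also a prefix of `ccac`. S1 means the last symbol is `c`; S2 means the last 2 symbols are `cc`; S3 means the last 3 symbols are `cca`; S4 means the last 4 symbols are `ccac`. Accept only at S4, where the string currently ends in `ccac`.
With 5 states:
        a   b   c  
>  S0   S0  S0  S1 
   S1   S0  S0  S2 
   S2   S3  S0  S2 
   S3   S0  S0  S4 
 * S4   S0  S0  S2 
(> = start, * = accepting)

start=S0 accept=S4 S0-a->S0 S0-b->S0 S0-c->S1 S1-a->S0 S1-b->S0 S1-c->S2 S2-a->S3 S2-b->S0 S2-c->S2 S3-a->S0 S3-b->S0 S3-c->S4 S4-a->S0 S4-b->S0 S4-c->S2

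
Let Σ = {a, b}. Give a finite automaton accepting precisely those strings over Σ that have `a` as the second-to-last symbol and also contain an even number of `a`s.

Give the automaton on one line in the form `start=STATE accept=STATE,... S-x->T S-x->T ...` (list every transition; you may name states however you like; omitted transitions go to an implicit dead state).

Build one automaton per condition and run them in lockstep. One (7 states) tracks the last 2 symbols read; the other (2 states) tracks the count of `a`s modulo 2. Each combined state is a pair, one component from each; accept when both components accept. Minimizing collapses redundant product states.
6 states suffice.
        a   b  
>  q0   q1  q0 
   q1   q2  q3 
 * q2   q1  q4 
   q3   q5  q3 
 * q4   q1  q0 
   q5   q1  q4 
(> = start, * = accepting)

start=q0 accept=q2,q4 q0-a->q1 q0-b->q0 q1-a->q2 q1-b->q3 q2-a->q1 q2-b->q4 q3-a->q5 q3-b->q3 q4-a->q1 q4-b->q0 q5-a->q1 q5-b->q4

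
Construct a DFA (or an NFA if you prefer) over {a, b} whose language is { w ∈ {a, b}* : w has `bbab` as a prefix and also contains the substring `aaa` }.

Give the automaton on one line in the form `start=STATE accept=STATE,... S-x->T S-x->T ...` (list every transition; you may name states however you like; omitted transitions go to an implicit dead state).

start=S0 accept=S8 S0-a->S1 S0-b->S2 S1-a->S1 S1-b->S1 S2-a->S1 S2-b->S3 S3-a->S4 S3-b->S1 S4-a->S1 S4-b->S5 S5-a->S6 S5-b->S5 S6-a->S7 S6-b->S5 S7-a->S8 S7-b->S5 S8-a->S8 S8-b->S8

Build one automaton per condition and run them in lockstep. One (6 states) tracks whether the input so far still matches the prefix `bbab`; the other (4 states) tracks whether and how much of `aaa` has been seen. Each combined state is a pair, one component from each; accept when both components accept. Minimizing collapses redundant product states.
A 9-state machine:
        a   b  
>  S0   S1  S2 
   S1   S1  S1 
   S2   S1  S3 
   S3   S4  S1 
   S4   S1  S5 
   S5   S6  S5 
   S6   S7  S5 
   S7   S8  S5 
 * S8   S8  S8 
(> = start, * = accepting)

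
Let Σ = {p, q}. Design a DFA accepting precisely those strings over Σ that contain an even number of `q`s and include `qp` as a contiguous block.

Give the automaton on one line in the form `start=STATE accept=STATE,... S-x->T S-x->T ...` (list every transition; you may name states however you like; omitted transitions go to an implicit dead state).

Build one automaton per condition and run them in lockstep. The first has 2 states tracking the count of `q`s modulo 2; the second has 3 states tracking whether and how much of `qp` has been seen. A product state is a pair (one from each), accepting exactly when both do.
5 states suffice.
        p   q  
>  S0   S0  S1 
   S1   S2  S3 
   S2   S2  S4 
   S3   S4  S1 
 * S4   S4  S2 
(> = start, * = accepting)

start=S0 accept=S4 S0-p->S0 S0-q->S1 S1-p->S2 S1-q->S3 S2-p->S2 S2-q->S4 S3-p->S4 S3-q->S1 S4-p->S4 S4-q->S2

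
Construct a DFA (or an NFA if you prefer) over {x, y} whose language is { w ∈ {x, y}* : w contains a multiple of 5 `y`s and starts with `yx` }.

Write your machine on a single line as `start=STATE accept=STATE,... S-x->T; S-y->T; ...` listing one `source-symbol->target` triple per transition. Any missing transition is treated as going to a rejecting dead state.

Handle the two conditions separately and then intersect. One (5 states) tracks the count of `y`s modulo 5; the other (4 states) tracks whether the input so far still matches the prefix `yx`. Each combined state is a pair, one component from each; accept when both components accept. Equivalent product states are then merged.
An 8-state machine:
       x  y 
>  A   B  C 
   B   B  B 
   C   D  B 
   D   D  E 
   E   E  F 
   F   F  G 
   G   G  H 
 * H   H  D 
(> = start, * = accepting)

start=A; accept=H; A-x->B; A-y->C; B-x->B; B-y->B; C-x->D; C-y->B; D-x->D; D-y->E; E-x->E; E-y->F; F-x->F; F-y->G; G-x->G; G-y->H; H-x->H; H-y->D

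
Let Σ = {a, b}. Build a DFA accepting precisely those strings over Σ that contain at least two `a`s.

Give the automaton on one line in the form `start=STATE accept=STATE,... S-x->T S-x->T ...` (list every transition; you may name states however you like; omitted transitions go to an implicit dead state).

start=S0 accept=S2,S3 S0-a->S1 S0-b->S0 S1-a->S2 S1-b->S1 S2-a->S3 S2-b->S2 S3-a->S3 S3-b->S3

Only the number of `a`s matters, and only up to 3. Make a chain S0 → S1 → S2 → S3 advanced by each `a` (with S3 absorbing); every other symbol self-loops. The accepting set is {S2, S3}.
With 4 states:
        a   b  
>  S0   S1  S0 
   S1   S2  S1 
 * S2   S3  S2 
 * S3   S3  S3 
(> = start, * = accepting)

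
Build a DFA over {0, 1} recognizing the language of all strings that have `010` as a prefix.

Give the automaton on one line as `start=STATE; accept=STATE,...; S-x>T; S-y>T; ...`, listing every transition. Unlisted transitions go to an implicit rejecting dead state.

start=q0; accept=q3; q0-0>q1; q0-1>q4; q1-0>q4; q1-1>q2; q2-0>q3; q2-1>q4; q3-0>q3; q3-1>q3; q4-0>q4; q4-1>q4

Walk along `010` while the input agrees: from q0 take `0` to q1, and so on. Any deviation drops to the rejecting sink q4. Once q3 is reached the prefix is confirmed and every continuation is accepted.
With 5 states:
        0   1  
>  q0   q1  q4 
   q1   q4  q2 
   q2   q3  q4 
 * q3   q3  q3 
   q4   q4  q4 
(> = start, * = accepting)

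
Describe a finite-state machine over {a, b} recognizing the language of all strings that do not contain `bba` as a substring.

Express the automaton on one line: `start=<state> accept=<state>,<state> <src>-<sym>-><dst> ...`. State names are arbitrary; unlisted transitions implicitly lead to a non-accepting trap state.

start=q0 accept=q0,q1,q2 q0-a->q0 q0-b->q1 q1-a->q0 q1-b->q2 q2-a->q3 q2-b->q2 q3-a->q3 q3-b->q3

This is the complement of 'contains `bba`'. Use the same substring-matching states — q0 through q3 holding how much of `bba` has just been matched — but flip the accepting set: everything except the trap q3 accepts.
4 states suffice.
        a   b  
>* q0   q0  q1 
 * q1   q0  q2 
 * q2   q3  q2 
   q3   q3  q3 
(> = start, * = accepting)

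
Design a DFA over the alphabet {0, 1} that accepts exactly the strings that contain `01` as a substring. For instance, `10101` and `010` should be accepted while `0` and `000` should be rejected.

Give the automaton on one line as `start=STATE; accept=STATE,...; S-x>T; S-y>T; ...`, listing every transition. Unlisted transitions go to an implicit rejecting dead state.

start=A; accept=C; A-0>B; A-1>A; B-0>B; B-1>C; C-0>C; C-1>C

States A..B record the length of the longest prefix of `01` that matches the current input suffix. Reaching C means `01` has been seen, and we stay there forever. Accept from C.
A 3-state machine:
       0  1 
>  A   B  A 
   B   B  C 
 * C   C  C 
(> = start, * = accepting)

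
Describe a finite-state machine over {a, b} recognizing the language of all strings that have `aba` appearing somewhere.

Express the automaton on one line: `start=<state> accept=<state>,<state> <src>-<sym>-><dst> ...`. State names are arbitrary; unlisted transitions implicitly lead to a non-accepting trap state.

start=s0 accept=s3 s0-a->s1 s0-b->s0 s1-a->s1 s1-b->s2 s2-a->s3 s2-b->s0 s3-a->s3 s3-b->s3

States s0..s2 record the length of the longest prefix of `aba` that matches the current input suffix. Reaching s3 means `aba` has been seen, and we stay there forever. Accept from s3.
4 states suffice.
        a   b  
>  s0   s1  s0 
   s1   s1  s2 
   s2   s3  s0 
 * s3   s3  s3 
(> = start, * = accepting)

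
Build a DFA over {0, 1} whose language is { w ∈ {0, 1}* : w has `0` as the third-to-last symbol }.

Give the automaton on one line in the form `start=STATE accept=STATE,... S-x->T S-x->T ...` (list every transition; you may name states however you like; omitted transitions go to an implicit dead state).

start=q0 accept=q7,q8,q9,q10 q0-0->q1 q0-1->q2 q1-0->q3 q1-1->q4 q2-0->q5 q2-1->q6 q3-0->q7 q3-1->q8 q4-0->q9 q4-1->q10 q5-0->q11 q5-1->q12 q6-0->q13 q6-1->q14 q7-0->q7 q7-1->q8 q8-0->q9 q8-1->q10 q9-0->q11 q9-1->q12 q10-0->q13 q10-1->q14 q11-0->q7 q11-1->q8 q12-0->q9 q12-1->q10 q13-0->q11 q13-1->q12 q14-0->q13 q14-1->q14

A DFA must remember the last 3 symbols (since which symbol is third-to-last isn't known until the input ends). Use one state per possible window of the last ≤3 symbols; accept from those whose window starts with `0`.
15 states suffice.
          0    1  
>  q0     q1   q2 
   q1     q3   q4 
   q2     q5   q6 
   q3     q7   q8 
   q4     q9  q10 
   q5    q11  q12 
   q6    q13  q14 
 * q7     q7   q8 
 * q8     q9  q10 
 * q9    q11  q12 
 * q10   q13  q14 
   q11    q7   q8 
   q12    q9  q10 
   q13   q11  q12 
   q14   q13  q14 
(> = start, * = accepting)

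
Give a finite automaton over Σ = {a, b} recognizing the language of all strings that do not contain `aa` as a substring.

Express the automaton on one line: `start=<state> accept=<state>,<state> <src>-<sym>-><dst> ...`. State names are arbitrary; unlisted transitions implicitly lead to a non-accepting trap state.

start=s0 accept=s0,s1 s0-a->s1 s0-b->s0 s1-a->s2 s1-b->s0 s2-a->s2 s2-b->s2

This is the complement of 'contains `aa`'. Use the same substring-matching states — s0 through s2 holding how much of `aa` has just been matched — but flip the accepting set: everything except the trap s2 accepts.
With 3 states:
        a   b  
>* s0   s1  s0 
 * s1   s2  s0 
   s2   s2  s2 
(> = start, * = accepting)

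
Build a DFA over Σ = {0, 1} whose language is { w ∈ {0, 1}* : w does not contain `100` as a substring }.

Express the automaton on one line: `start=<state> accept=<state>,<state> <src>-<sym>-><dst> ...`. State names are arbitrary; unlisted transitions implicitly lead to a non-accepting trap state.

Track partial matches of the forbidden pattern `100`. State S3 is a dead state reached once `100` has occurred; every other state accepts. S0 means no part of `100` is currently matched.
A 4-state machine:
        0   1  
>* S0   S0  S1 
 * S1   S2  S1 
 * S2   S3  S1 
   S3   S3  S3 
(> = start, * = accepting)

start=S0 accept=S0,S1,S2 S0-0->S0 S0-1->S1 S1-0->S2 S1-1->S1 S2-0->S3 S2-1->S1 S3-0->S3 S3-1->S3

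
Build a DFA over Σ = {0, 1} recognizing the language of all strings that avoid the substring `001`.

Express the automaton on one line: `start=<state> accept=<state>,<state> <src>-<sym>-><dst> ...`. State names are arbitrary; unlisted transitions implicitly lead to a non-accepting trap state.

start=A accept=A,B,C A-0->B A-1->A B-0->C B-1->A C-0->C C-1->D D-0->D D-1->D

Track partial matches of the forbidden pattern `001`. State D is a dead state reached once `001` has occurred; every other state accepts. A means no part of `001` is currently matched.
       0  1 
>* A   B  A 
 * B   C  A 
 * C   C  D 
   D   D  D 
(> = start, * = accepting)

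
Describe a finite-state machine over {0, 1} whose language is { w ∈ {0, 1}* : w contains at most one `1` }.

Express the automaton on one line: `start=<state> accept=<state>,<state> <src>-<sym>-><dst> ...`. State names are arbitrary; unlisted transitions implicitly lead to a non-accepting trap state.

Count `1`s, saturating at 2: state A means no `1` yet, B means one `1` seen, C means more than one. Each `1` increments (capped at C); other symbols loop. Accept from {A, B}.
3 states suffice.
       0  1 
>* A   A  B 
 * B   B  C 
   C   C  C 
(> = start, * = accepting)

start=A accept=A,B A-0->A A-1->B B-0->B B-1->C C-0->C C-1->C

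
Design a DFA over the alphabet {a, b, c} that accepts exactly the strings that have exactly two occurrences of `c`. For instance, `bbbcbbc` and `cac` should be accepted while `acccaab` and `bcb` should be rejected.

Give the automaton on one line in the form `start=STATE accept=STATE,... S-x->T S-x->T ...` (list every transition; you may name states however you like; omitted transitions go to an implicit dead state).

start=q0 accept=q2 q0-a->q0 q0-b->q0 q0-c->q1 q1-a->q1 q1-b->q1 q1-c->q2 q2-a->q2 q2-b->q2 q2-c->q3 q3-a->q3 q3-b->q3 q3-c->q3

Only the number of `c`s matters, and only up to 3. Make a chain q0 → q1 → q2 → q3 advanced by each `c` (with q3 absorbing); every other symbol self-loops. The accepting set is {q2}.
A 4-state machine:
        a   b   c  
>  q0   q0  q0  q1 
   q1   q1  q1  q2 
 * q2   q2  q2  q3 
   q3   q3  q3  q3 
(> = start, * = accepting)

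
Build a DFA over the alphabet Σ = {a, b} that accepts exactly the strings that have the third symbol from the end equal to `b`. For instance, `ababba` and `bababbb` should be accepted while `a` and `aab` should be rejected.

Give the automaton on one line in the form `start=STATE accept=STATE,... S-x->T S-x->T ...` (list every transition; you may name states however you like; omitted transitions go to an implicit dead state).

start=q0 accept=q11,q12,q13,q14 q0-a->q1 q0-b->q2 q1-a->q3 q1-b->q4 q2-a->q5 q2-b->q6 q3-a->q7 q3-b->q8 q4-a->q9 q4-b->q10 q5-a->q11 q5-b->q12 q6-a->q13 q6-b->q14 q7-a->q7 q7-b->q8 q8-a->q9 q8-b->q10 q9-a->q11 q9-b->q12 q10-a->q13 q10-b->q14 q11-a->q7 q11-b->q8 q12-a->q9 q12-b->q10 q13-a->q11 q13-b->q12 q14-a->q13 q14-b->q14

Because acceptance depends on a position counted from the end, the machine has to buffer the most recent 3 symbols. Make each state the string of the last up-to-3 symbols read; on input `x` shift the window left and append `x`. Accept when the buffered window has length 3 and begins with `b`.
With 15 states:
          a    b  
>  q0     q1   q2 
   q1     q3   q4 
   q2     q5   q6 
   q3     q7   q8 
   q4     q9  q10 
   q5    q11  q12 
   q6    q13  q14 
   q7     q7   q8 
   q8     q9  q10 
   q9    q11  q12 
   q10   q13  q14 
 * q11    q7   q8 
 * q12    q9  q10 
 * q13   q11  q12 
 * q14   q13  q14 
(> = start, * = accepting)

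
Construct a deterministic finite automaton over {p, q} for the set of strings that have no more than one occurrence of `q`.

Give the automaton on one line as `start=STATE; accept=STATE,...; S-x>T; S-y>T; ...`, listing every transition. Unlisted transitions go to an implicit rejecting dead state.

Count `q`s, saturating at 2: state S0 means no `q` yet, S1 means one `q` seen, S2 means more than one. Each `q` increments (capped at S2); other symbols loop. Accept from {S0, S1}.
With 3 states:
        p   q  
>* S0   S0  S1 
 * S1   S1  S2 
   S2   S2  S2 
(> = start, * = accepting)

start=S0; accept=S0,S1; S0-p>S0; S0-q>S1; S1-p>S1; S1-q>S2; S2-p>S2; S2-q>S2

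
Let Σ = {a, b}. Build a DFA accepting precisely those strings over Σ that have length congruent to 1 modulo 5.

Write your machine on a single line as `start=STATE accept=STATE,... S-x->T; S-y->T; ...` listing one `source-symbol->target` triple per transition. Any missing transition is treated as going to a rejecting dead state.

Count input length modulo 5: every symbol advances one step around the cycle q0 → q1 → q2 → q3 → q4 → q0. Accept at q1.
A 5-state machine:
        a   b  
>  q0   q1  q1 
 * q1   q2  q2 
   q2   q3  q3 
   q3   q4  q4 
   q4   q0  q0 
(> = start, * = accepting)

start=q0; accept=q1; q0-a->q1; q0-b->q1; q1-a->q2; q1-b->q2; q2-a->q3; q2-b->q3; q3-a->q4; q3-b->q4; q4-a->q0; q4-b->q0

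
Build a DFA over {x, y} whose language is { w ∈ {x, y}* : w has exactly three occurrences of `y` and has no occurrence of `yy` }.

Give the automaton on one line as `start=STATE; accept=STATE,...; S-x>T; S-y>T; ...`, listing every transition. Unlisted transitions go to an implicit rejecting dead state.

Build one automaton per condition and run them in lockstep. The first has 5 states tracking the count of `y`s, saturating at 4; the second has 3 states tracking partial matches of the forbidden pattern `yy`. A product state is a pair (one from each), accepting exactly when both do.
A 12-state machine:
          x    y  
>  q0     q0   q1 
   q1     q2   q3 
   q2     q2   q4 
   q3     q3   q5 
   q4     q6   q5 
   q5     q5   q7 
   q6     q6   q8 
   q7     q7   q7 
 * q8     q9   q7 
 * q9     q9  q10 
   q10   q11   q7 
   q11   q11  q10 
(> = start, * = accepting)

start=q0; accept=q8,q9; q0-x>q0; q0-y>q1; q1-x>q2; q1-y>q3; q2-x>q2; q2-y>q4; q3-x>q3; q3-y>q5; q4-x>q6; q4-y>q5; q5-x>q5; q5-y>q7; q6-x>q6; q6-y>q8; q7-x>q7; q7-y>q7; q8-x>q9; q8-y>q7; q9-x>q9; q9-y>q10; q10-x>q11; q10-y>q7; q11-x>q11; q11-y>q10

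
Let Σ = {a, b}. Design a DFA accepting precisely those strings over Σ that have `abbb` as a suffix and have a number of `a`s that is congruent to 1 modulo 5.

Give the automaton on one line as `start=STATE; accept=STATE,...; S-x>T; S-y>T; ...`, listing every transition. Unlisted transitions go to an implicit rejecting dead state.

start=q0; accept=q7; q0-a>q1; q0-b>q0; q1-a>q2; q1-b>q3; q2-a>q4; q2-b>q2; q3-a>q2; q3-b>q5; q4-a>q6; q4-b>q4; q5-a>q2; q5-b>q7; q6-a>q0; q6-b>q6; q7-a>q2; q7-b>q8; q8-a>q2; q8-b>q8

Build one automaton per condition and run them in lockstep. One (5 states) tracks how much of the suffix `abbb` has currently been matched; the other (5 states) tracks the count of `a`s modulo 5. Each combined state is a pair, one component from each; accept when both components accept. Minimizing collapses redundant product states.
With 9 states:
        a   b  
>  q0   q1  q0 
   q1   q2  q3 
   q2   q4  q2 
   q3   q2  q5 
   q4   q6  q4 
   q5   q2  q7 
   q6   q0  q6 
 * q7   q2  q8 
   q8   q2  q8 
(> = start, * = accepting)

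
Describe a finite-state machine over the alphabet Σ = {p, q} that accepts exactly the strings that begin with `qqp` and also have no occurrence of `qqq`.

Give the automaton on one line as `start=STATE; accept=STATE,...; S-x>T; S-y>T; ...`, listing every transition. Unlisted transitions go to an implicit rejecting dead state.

start=s0; accept=s4,s5,s6; s0-p>s1; s0-q>s2; s1-p>s1; s1-q>s1; s2-p>s1; s2-q>s3; s3-p>s4; s3-q>s1; s4-p>s4; s4-q>s5; s5-p>s4; s5-q>s6; s6-p>s4; s6-q>s1

Handle the two conditions separately and then intersect. The first has 5 states tracking whether the input so far still matches the prefix `qqp`; the second has 4 states tracking partial matches of the forbidden pattern `qqq`. A product state is a pair (one from each), accepting exactly when both do. Minimizing collapses redundant product states.
With 7 states:
        p   q  
>  s0   s1  s2 
   s1   s1  s1 
   s2   s1  s3 
   s3   s4  s1 
 * s4   s4  s5 
 * s5   s4  s6 
 * s6   s4  s1 
(> = start, * = accepting)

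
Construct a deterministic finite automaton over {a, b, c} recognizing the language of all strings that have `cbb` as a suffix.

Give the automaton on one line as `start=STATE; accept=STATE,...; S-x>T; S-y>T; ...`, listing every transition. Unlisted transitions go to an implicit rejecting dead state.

Remember how much of `cbb` the current input suffix matches. State q0 means no match yet; q1 means the last symbol is `c`; q2 means the last 2 symbols are `cb`; q3 means the last 3 symbols are `cbb`. Only q3 accepts. On a mismatch, fall back to the longest proper suffix that is still a prefix of `cbb`.
4 states suffice.
        a   b   c  
>  q0   q0  q0  q1 
   q1   q0  q2  q1 
   q2   q0  q3  q1 
 * q3   q0  q0  q1 
(> = start, * = accepting)

start=q0; accept=q3; q0-a>q0; q0-b>q0; q0-c>q1; q1-a>q0; q1-b>q2; q1-c>q1; q2-a>q0; q2-b>q3; q2-c>q1; q3-a>q0; q3-b>q0; q3-c>q1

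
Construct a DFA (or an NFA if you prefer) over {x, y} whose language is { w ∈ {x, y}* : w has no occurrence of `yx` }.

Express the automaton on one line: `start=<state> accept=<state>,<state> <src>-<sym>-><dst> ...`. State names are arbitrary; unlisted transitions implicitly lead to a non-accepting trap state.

Track partial matches of the forbidden pattern `yx`. State S2 is a dead state reached once `yx` has occurred; every other state accepts. S0 means no part of `yx` is currently matched.
With 3 states:
        x   y  
>* S0   S0  S1 
 * S1   S2  S1 
   S2   S2  S2 
(> = start, * = accepting)

start=S0 accept=S0,S1 S0-x->S0 S0-y->S1 S1-x->S2 S1-y->S1 S2-x->S2 S2-y->S2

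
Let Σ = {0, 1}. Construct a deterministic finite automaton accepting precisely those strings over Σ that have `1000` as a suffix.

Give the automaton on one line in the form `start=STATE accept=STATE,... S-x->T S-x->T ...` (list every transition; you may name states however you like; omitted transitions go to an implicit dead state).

start=q0 accept=q4 q0-0->q0 q0-1->q1 q1-0->q2 q1-1->q1 q2-0->q3 q2-1->q1 q3-0->q4 q3-1->q1 q4-0->q0 q4-1->q1

Let each state record the length of the longest suffix of the input read so far that is also a prefix of `1000`. q1 means the last symbol is `1`; q2 means the last 2 symbols are `10`; q3 means the last 3 symbols are `100`; q4 means the last 4 symbols are `1000`. Accept only at q4, where the string currently ends in `1000`.
With 5 states:
        0   1  
>  q0   q0  q1 
   q1   q2  q1 
   q2   q3  q1 
   q3   q4  q1 
 * q4   q0  q1 
(> = start, * = accepting)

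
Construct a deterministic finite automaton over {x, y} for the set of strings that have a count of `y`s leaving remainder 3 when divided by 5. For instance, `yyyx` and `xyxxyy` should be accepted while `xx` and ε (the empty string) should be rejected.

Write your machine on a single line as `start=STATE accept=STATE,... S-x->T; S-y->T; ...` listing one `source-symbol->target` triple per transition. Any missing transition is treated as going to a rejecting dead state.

The only thing that matters is how many `y`s have appeared, reduced mod 5. Use one state per residue: q0 for 0, …, q4 for 4. Reading `y` moves to the next residue; anything else stays put. q3 is accepting.
With 5 states:
        x   y  
>  q0   q0  q1 
   q1   q1  q2 
   q2   q2  q3 
 * q3   q3  q4 
   q4   q4  q0 
(> = start, * = accepting)

start=q0; accept=q3; q0-x->q0; q0-y->q1; q1-x->q1; q1-y->q2; q2-x->q2; q2-y->q3; q3-x->q3; q3-y->q4; q4-x->q4; q4-y->q0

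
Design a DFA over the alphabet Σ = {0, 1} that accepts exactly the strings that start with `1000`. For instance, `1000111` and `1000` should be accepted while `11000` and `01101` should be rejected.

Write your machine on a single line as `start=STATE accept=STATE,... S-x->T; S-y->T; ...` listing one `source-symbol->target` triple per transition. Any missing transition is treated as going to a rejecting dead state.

Check the first 4 symbols one by one: A through D record how many have matched `1000` so far; any wrong symbol goes to the dead state F. After all 4 match we enter the accepting sink E.
A 6-state machine:
       0  1 
>  A   F  B 
   B   C  F 
   C   D  F 
   D   E  F 
 * E   E  E 
   F   F  F 
(> = start, * = accepting)

start=A; accept=E; A-0->F; A-1->B; B-0->C; B-1->F; C-0->D; C-1->F; D-0->E; D-1->F; E-0->E; E-1->E; F-0->F; F-1->F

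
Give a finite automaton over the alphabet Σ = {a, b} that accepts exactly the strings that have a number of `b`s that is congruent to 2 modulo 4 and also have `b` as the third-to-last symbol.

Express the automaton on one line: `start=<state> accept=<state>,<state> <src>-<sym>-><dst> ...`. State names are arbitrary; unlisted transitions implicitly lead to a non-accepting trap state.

start=q0 accept=q5,q6,q10,q14 q0-a->q0 q0-b->q1 q1-a->q2 q1-b->q3 q2-a->q4 q2-b->q5 q3-a->q6 q3-b->q7 q4-a->q4 q4-b->q8 q5-a->q9 q5-b->q7 q6-a->q10 q6-b->q7 q7-a->q7 q7-b->q11 q8-a->q9 q8-b->q7 q9-a->q10 q9-b->q7 q10-a->q12 q10-b->q7 q11-a->q0 q11-b->q13 q12-a->q12 q12-b->q7 q13-a->q2 q13-b->q14 q14-a->q6 q14-b->q7

Build one automaton per condition and run them in lockstep. The first has 4 states tracking the count of `b`s modulo 4; the second has 15 states tracking the last 3 symbols read. A product state is a pair (one from each), accepting exactly when both do. Equivalent product states are then merged.
          a    b  
>  q0     q0   q1 
   q1     q2   q3 
   q2     q4   q5 
   q3     q6   q7 
   q4     q4   q8 
 * q5     q9   q7 
 * q6    q10   q7 
   q7     q7  q11 
   q8     q9   q7 
   q9    q10   q7 
 * q10   q12   q7 
   q11    q0  q13 
   q12   q12   q7 
   q13    q2  q14 
 * q14    q6   q7 
(> = start, * = accepting)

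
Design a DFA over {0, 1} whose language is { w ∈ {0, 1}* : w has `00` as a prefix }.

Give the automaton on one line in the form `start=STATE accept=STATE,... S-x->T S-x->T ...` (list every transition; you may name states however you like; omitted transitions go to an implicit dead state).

Check the first 2 symbols one by one: q0 through q1 record how many have matched `00` so far; any wrong symbol goes to the dead state q3. After all 2 match we enter the accepting sink q2.
A 4-state machine:
        0   1  
>  q0   q1  q3 
   q1   q2  q3 
 * q2   q2  q2 
   q3   q3  q3 
(> = start, * = accepting)

start=q0 accept=q2 q0-0->q1 q0-1->q3 q1-0->q2 q1-1->q3 q2-0->q2 q2-1->q2 q3-0->q3 q3-1->q3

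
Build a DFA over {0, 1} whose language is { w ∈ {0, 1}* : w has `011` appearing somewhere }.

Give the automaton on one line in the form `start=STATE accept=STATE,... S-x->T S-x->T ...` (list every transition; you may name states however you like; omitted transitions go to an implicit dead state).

Track how much of `011` has been matched so far: state q0 is no progress, q3 is the absorbing accept state reached once `011` has occurred. Intermediate states record partial matches; on a mismatch, fall back to the longest reusable overlap.
4 states suffice.
        0   1  
>  q0   q1  q0 
   q1   q1  q2 
   q2   q1  q3 
 * q3   q3  q3 
(> = start, * = accepting)

start=q0 accept=q3 q0-0->q1 q0-1->q0 q1-0->q1 q1-1->q2 q2-0->q1 q2-1->q3 q3-0->q3 q3-1->q3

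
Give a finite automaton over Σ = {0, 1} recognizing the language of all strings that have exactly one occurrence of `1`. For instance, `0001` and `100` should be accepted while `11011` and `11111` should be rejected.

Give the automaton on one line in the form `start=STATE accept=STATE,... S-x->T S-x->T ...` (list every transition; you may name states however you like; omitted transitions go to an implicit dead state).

start=S0 accept=S1 S0-0->S0 S0-1->S1 S1-0->S1 S1-1->S2 S2-0->S2 S2-1->S2

Only the number of `1`s matters, and only up to 2. Make a chain S0 → S1 → S2 advanced by each `1` (with S2 absorbing); every other symbol self-loops. The accepting set is {S1}.
3 states suffice.
        0   1  
>  S0   S0  S1 
 * S1   S1  S2 
   S2   S2  S2 
(> = start, * = accepting)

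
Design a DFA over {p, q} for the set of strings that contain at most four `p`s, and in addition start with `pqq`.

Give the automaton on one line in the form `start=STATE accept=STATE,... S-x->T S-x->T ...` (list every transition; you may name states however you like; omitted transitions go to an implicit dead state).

start=S0 accept=S4,S5,S6,S7 S0-p->S1 S0-q->S2 S1-p->S2 S1-q->S3 S2-p->S2 S2-q->S2 S3-p->S2 S3-q->S4 S4-p->S5 S4-q->S4 S5-p->S6 S5-q->S5 S6-p->S7 S6-q->S6 S7-p->S2 S7-q->S7

Handle the two conditions separately and then intersect. One (6 states) tracks the count of `p`s, saturating at 5; the other (5 states) tracks whether the input so far still matches the prefix `pqq`. Each combined state is a pair, one component from each; accept when both components accept. Minimizing collapses redundant product states.
        p   q  
>  S0   S1  S2 
   S1   S2  S3 
   S2   S2  S2 
   S3   S2  S4 
 * S4   S5  S4 
 * S5   S6  S5 
 * S6   S7  S6 
 * S7   S2  S7 
(> = start, * = accepting)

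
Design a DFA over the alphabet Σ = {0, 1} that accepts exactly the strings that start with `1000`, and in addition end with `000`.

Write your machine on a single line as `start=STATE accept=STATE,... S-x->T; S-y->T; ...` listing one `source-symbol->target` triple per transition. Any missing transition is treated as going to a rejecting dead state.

Handle the two conditions separately and then intersect. The first has 6 states tracking whether the input so far still matches the prefix `1000`; the second has 4 states tracking how much of the suffix `000` has currently been matched. A product state is a pair (one from each), accepting exactly when both do. Minimizing collapses redundant product states.
A 9-state machine:
        0   1  
>  q0   q1  q2 
   q1   q1  q1 
   q2   q3  q1 
   q3   q4  q1 
   q4   q5  q1 
 * q5   q5  q6 
   q6   q7  q6 
   q7   q8  q6 
   q8   q5  q6 
(> = start, * = accepting)

start=q0; accept=q5; q0-0->q1; q0-1->q2; q1-0->q1; q1-1->q1; q2-0->q3; q2-1->q1; q3-0->q4; q3-1->q1; q4-0->q5; q4-1->q1; q5-0->q5; q5-1->q6; q6-0->q7; q6-1->q6; q7-0->q8; q7-1->q6; q8-0->q5; q8-1->q6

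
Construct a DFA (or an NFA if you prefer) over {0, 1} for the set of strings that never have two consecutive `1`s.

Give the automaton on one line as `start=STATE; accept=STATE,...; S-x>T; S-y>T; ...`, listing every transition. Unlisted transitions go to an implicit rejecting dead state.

Track partial matches of the forbidden pattern `11`. State q2 is a dead state reached once `11` has occurred; every other state accepts. q0 means no part of `11` is currently matched.
A 3-state machine:
        0   1  
>* q0   q0  q1 
 * q1   q0  q2 
   q2   q2  q2 
(> = start, * = accepting)

start=q0; accept=q0,q1; q0-0>q0; q0-1>q1; q1-0>q0; q1-1>q2; q2-0>q2; q2-1>q2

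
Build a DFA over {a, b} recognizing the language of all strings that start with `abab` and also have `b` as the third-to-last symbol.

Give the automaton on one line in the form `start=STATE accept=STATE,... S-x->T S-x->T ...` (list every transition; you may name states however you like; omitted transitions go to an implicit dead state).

Build one automaton per condition and run them in lockstep. The first has 6 states tracking whether the input so far still matches the prefix `abab`; the second has 15 states tracking the last 3 symbols read. A product state is a pair (one from each), accepting exactly when both do.
24 states suffice.
          a    b  
>  s0     s1   s2 
   s1     s3   s4 
   s2     s5   s6 
   s3     s7   s8 
   s4     s9  s10 
   s5    s11  s12 
   s6    s13  s14 
   s7     s7   s8 
   s8    s15  s10 
   s9    s11  s16 
   s10   s13  s14 
   s11    s7   s8 
   s12   s15  s10 
   s13   s11  s12 
   s14   s13  s14 
   s15   s11  s12 
 * s16   s17  s18 
   s17   s19  s16 
   s18   s20  s21 
 * s19   s22  s23 
 * s20   s19  s16 
 * s21   s20  s21 
   s22   s22  s23 
   s23   s17  s18 
(> = start, * = accepting)

start=s0 accept=s16,s19,s20,s21 s0-a->s1 s0-b->s2 s1-a->s3 s1-b->s4 s2-a->s5 s2-b->s6 s3-a->s7 s3-b->s8 s4-a->s9 s4-b->s10 s5-a->s11 s5-b->s12 s6-a->s13 s6-b->s14 s7-a->s7 s7-b->s8 s8-a->s15 s8-b->s10 s9-a->s11 s9-b->s16 s10-a->s13 s10-b->s14 s11-a->s7 s11-b->s8 s12-a->s15 s12-b->s10 s13-a->s11 s13-b->s12 s14-a->s13 s14-b->s14 s15-a->s11 s15-b->s12 s16-a->s17 s16-b->s18 s17-a->s19 s17-b->s16 s18-a->s20 s18-b->s21 s19-a->s22 s19-b->s23 s20-a->s19 s20-b->s16 s21-a->s20 s21-b->s21 s22-a->s22 s22-b->s23 s23-a->s17 s23-b->s18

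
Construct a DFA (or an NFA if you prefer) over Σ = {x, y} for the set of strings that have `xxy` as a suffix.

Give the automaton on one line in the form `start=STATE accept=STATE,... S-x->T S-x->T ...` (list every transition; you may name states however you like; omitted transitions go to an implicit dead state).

start=q0 accept=q3 q0-x->q1 q0-y->q0 q1-x->q2 q1-y->q0 q2-x->q2 q2-y->q3 q3-x->q1 q3-y->q0

Let each state record the length of the longest suffix of the input read so far that is also a prefix of `xxy`. q1 means the last symbol is `x`; q2 means the last 2 symbols are `xx`; q3 means the last 3 symbols are `xxy`. Accept only at q3, where the string currently ends in `xxy`.
        x   y  
>  q0   q1  q0 
   q1   q2  q0 
   q2   q2  q3 
 * q3   q1  q0 
(> = start, * = accepting)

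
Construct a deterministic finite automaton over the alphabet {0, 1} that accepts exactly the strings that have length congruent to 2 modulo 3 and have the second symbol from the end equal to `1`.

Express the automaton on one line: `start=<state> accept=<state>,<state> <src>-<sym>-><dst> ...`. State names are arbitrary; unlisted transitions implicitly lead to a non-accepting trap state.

start=A accept=E A-0->B A-1->C B-0->D B-1->D C-0->E C-1->E D-0->A D-1->A E-0->A E-1->A

Run two small machines in parallel and take their product. One (3 states) tracks the input length modulo 3; the other (7 states) tracks the last 2 symbols read. Each combined state is a pair, one component from each; accept when both components accept. Minimizing collapses redundant product states.
A 5-state machine:
       0  1 
>  A   B  C 
   B   D  D 
   C   E  E 
   D   A  A 
 * E   A  A 
(> = start, * = accepting)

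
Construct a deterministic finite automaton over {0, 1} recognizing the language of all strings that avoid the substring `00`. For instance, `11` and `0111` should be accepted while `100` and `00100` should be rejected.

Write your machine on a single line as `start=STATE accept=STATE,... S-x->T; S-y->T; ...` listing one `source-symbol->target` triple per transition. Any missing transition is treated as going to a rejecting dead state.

This is the complement of 'contains `00`'. Use the same substring-matching states — s0 through s2 holding how much of `00` has just been matched — but flip the accepting set: everything except the trap s2 accepts.
3 states suffice.
        0   1  
>* s0   s1  s0 
 * s1   s2  s0 
   s2   s2  s2 
(> = start, * = accepting)

start=s0; accept=s0,s1; s0-0->s1; s0-1->s0; s1-0->s2; s1-1->s0; s2-0->s2; s2-1->s2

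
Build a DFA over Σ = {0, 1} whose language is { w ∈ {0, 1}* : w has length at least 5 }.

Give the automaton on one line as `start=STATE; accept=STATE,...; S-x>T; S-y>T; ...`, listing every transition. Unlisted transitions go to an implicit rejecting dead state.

We only need to distinguish lengths 0, 1, …, 5, and '>5'. Chain q0 → q1 → q2 → q3 → q4 → q5 → q6 on every symbol, with q6 looping. Accepting states: {q5, q6}.
7 states suffice.
        0   1  
>  q0   q1  q1 
   q1   q2  q2 
   q2   q3  q3 
   q3   q4  q4 
   q4   q5  q5 
 * q5   q6  q6 
 * q6   q6  q6 
(> = start, * = accepting)

start=q0; accept=q5,q6; q0-0>q1; q0-1>q1; q1-0>q2; q1-1>q2; q2-0>q3; q2-1>q3; q3-0>q4; q3-1>q4; q4-0>q5; q4-1>q5; q5-0>q6; q5-1>q6; q6-0>q6; q6-1>q6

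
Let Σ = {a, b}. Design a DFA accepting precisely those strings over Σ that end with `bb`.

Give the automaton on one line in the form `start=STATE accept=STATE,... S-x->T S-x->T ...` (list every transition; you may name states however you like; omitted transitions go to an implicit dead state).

start=q0 accept=q2 q0-a->q0 q0-b->q1 q1-a->q0 q1-b->q2 q2-a->q0 q2-b->q2

Remember how much of `bb` the current input suffix matches. State q0 means no match yet; q1 means the last symbol is `b`; q2 means the last 2 symbols are `bb`. Only q2 accepts. On a mismatch, fall back to the longest proper suffix that is still a prefix of `bb`.
With 3 states:
        a   b  
>  q0   q0  q1 
   q1   q0  q2 
 * q2   q0  q2 
(> = start, * = accepting)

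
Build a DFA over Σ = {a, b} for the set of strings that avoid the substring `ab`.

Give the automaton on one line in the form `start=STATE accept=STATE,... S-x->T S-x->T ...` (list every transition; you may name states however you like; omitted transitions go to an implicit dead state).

start=q0 accept=q0,q1 q0-a->q1 q0-b->q0 q1-a->q1 q1-b->q2 q2-a->q2 q2-b->q2

Track partial matches of the forbidden pattern `ab`. State q2 is a dead state reached once `ab` has occurred; every other state accepts. q0 means no part of `ab` is currently matched.
        a   b  
>* q0   q1  q0 
 * q1   q1  q2 
   q2   q2  q2 
(> = start, * = accepting)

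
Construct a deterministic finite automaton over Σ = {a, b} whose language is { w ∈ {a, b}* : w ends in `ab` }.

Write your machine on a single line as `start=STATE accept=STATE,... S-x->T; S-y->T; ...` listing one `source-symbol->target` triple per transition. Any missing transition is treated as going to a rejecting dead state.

Remember how much of `ab` the current input suffix matches. State S0 means no match yet; S1 means the last symbol is `a`; S2 means the last 2 symbols are `ab`. Only S2 accepts. On a mismatch, fall back to the longest proper suffix that is still a prefix of `ab`.
With 3 states:
        a   b  
>  S0   S1  S0 
   S1   S1  S2 
 * S2   S1  S0 
(> = start, * = accepting)

start=S0; accept=S2; S0-a->S1; S0-b->S0; S1-a->S1; S1-b->S2; S2-a->S1; S2-b->S0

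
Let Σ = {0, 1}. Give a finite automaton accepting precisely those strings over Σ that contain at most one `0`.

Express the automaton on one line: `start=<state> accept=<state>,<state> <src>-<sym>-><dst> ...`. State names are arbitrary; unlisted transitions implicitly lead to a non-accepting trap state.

Count `0`s, saturating at 2: state A means no `0` yet, B means one `0` seen, C means more than one. Each `0` increments (capped at C); other symbols loop. Accept from {A, B}.
With 3 states:
       0  1 
>* A   B  A 
 * B   C  B 
   C   C  C 
(> = start, * = accepting)

start=A accept=A,B A-0->B A-1->A B-0->C B-1->B C-0->C C-1->C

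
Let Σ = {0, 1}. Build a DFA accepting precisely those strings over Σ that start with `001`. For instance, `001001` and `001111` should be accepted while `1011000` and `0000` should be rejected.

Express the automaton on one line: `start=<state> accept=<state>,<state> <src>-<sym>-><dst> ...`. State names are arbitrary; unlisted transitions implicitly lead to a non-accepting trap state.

start=A accept=D A-0->B A-1->E B-0->C B-1->E C-0->E C-1->D D-0->D D-1->D E-0->E E-1->E

Check the first 3 symbols one by one: A through C record how many have matched `001` so far; any wrong symbol goes to the dead state E. After all 3 match we enter the accepting sink D.
       0  1 
>  A   B  E 
   B   C  E 
   C   E  D 
 * D   D  D 
   E   E  E 
(> = start, * = accepting)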